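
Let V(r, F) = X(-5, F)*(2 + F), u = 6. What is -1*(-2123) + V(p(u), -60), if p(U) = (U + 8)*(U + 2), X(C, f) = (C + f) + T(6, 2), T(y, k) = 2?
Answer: 5777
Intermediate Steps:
X(C, f) = 2 + C + f (X(C, f) = (C + f) + 2 = 2 + C + f)
p(U) = (2 + U)*(8 + U) (p(U) = (8 + U)*(2 + U) = (2 + U)*(8 + U))
V(r, F) = (-3 + F)*(2 + F) (V(r, F) = (2 - 5 + F)*(2 + F) = (-3 + F)*(2 + F))
-1*(-2123) + V(p(u), -60) = -1*(-2123) + (-3 - 60)*(2 - 60) = 2123 - 63*(-58) = 2123 + 3654 = 5777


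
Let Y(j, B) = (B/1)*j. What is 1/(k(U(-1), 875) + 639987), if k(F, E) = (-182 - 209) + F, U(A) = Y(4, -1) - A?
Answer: 1/639593 ≈ 1.5635e-6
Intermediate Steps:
Y(j, B) = B*j (Y(j, B) = (B*1)*j = B*j)
U(A) = -4 - A (U(A) = -1*4 - A = -4 - A)
k(F, E) = -391 + F
1/(k(U(-1), 875) + 639987) = 1/((-391 + (-4 - 1*(-1))) + 639987) = 1/((-391 + (-4 + 1)) + 639987) = 1/((-391 - 3) + 639987) = 1/(-394 + 639987) = 1/639593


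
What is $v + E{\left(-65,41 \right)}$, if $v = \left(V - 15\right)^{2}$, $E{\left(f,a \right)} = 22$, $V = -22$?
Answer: $1391$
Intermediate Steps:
$v = 1369$ ($v = \left(-22 - 15\right)^{2} = \left(-37\right)^{2} = 1369$)
$v + E{\left(-65,41 \right)} = 1369 + 22 = 1391$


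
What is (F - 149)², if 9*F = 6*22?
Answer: 162409/9 ≈ 18045.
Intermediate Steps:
F = 44/3 (F = (6*22)/9 = (⅑)*132 = 44/3 ≈ 14.667)
(F - 149)² = (44/3 - 149)² = (-403/3)² = 162409/9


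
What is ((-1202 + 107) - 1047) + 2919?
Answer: 777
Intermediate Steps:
((-1202 + 107) - 1047) + 2919 = (-1095 - 1047) + 2919 = -2142 + 2919 = 777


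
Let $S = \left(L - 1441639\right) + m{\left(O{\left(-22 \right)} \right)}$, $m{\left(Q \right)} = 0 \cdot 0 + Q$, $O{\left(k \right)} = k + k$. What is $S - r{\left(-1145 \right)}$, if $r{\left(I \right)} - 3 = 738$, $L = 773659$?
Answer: $-668765$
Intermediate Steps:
$O{\left(k \right)} = 2 k$
$m{\left(Q \right)} = Q$ ($m{\left(Q \right)} = 0 + Q = Q$)
$r{\left(I \right)} = 741$ ($r{\left(I \right)} = 3 + 738 = 741$)
$S = -668024$ ($S = \left(773659 - 1441639\right) + 2 \left(-22\right) = -667980 - 44 = -668024$)
$S - r{\left(-1145 \right)} = -668024 - 741 = -668765$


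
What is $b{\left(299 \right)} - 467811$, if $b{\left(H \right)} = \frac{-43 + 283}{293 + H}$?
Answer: $- \frac{17308992}{37} \approx -4.6781 \cdot 10^{5}$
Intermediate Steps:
$b{\left(H \right)} = \frac{240}{293 + H}$
$b{\left(299 \right)} - 467811 = \frac{240}{293 + 299} - 467811 = \frac{240}{592} - 467811 = 240 \cdot \frac{1}{592} - 467811 = \frac{15}{37} - 467811 = - \frac{17308992}{37}$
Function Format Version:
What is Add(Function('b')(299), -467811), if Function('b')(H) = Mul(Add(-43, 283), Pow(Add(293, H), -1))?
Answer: Rational(-17308992, 37) ≈ -4.6781e+5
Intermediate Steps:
Function('b')(H) = Mul(240, Pow(Add(293, H), -1))
Add(Function('b')(299), -467811) = Add(Mul(240, Pow(Add(293, 299), -1)), -467811) = Add(Mul(240, Pow(592, -1)), -467811) = Add(Mul(240, Rational(1, 592)), -467811) = Add(Rational(15, 37), -467811) = Rational(-17308992, 37)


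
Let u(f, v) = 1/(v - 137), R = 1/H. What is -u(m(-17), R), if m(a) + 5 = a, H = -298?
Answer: 298/40827 ≈ 0.0072991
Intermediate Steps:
m(a) = -5 + a
R = -1/298 (R = 1/(-298) = -1/298 ≈ -0.0033557)
u(f, v) = 1/(-137 + v)
-u(m(-17), R) = -1/(-137 - 1/298) = -1/(-40827/298) = -1*(-298/40827) = 298/40827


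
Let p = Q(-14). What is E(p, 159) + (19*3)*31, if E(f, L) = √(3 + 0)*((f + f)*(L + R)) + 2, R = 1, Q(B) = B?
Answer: 1769 - 4480*√3 ≈ -5990.6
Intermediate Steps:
p = -14
E(f, L) = 2 + 2*f*√3*(1 + L) (E(f, L) = √(3 + 0)*((f + f)*(L + 1)) + 2 = √3*((2*f)*(1 + L)) + 2 = √3*(2*f*(1 + L)) + 2 = 2*f*√3*(1 + L) + 2 = 2 + 2*f*√3*(1 + L))
E(p, 159) + (19*3)*31 = (2 + 2*(-14)*√3 + 2*159*(-14)*√3) + (19*3)*31 = (2 - 28*√3 - 4452*√3) + 57*31 = (2 - 4480*√3) + 1767 = 1769 - 4480*√3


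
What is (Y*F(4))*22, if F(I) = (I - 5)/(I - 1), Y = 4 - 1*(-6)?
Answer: -220/3 ≈ -73.333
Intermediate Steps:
Y = 10 (Y = 4 + 6 = 10)
F(I) = (-5 + I)/(-1 + I)
(Y*F(4))*22 = (10*((-5 + 4)/(-1 + 4)))*22 = (10*(-1/3))*22 = -10/3*22 = -220/3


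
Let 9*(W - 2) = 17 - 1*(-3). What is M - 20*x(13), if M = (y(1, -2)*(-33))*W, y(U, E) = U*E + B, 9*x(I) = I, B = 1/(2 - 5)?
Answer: 2666/9 ≈ 296.22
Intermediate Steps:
B = -⅓ (B = 1/(-3) = -⅓ ≈ -0.33333)
x(I) = I/9
y(U, E) = -⅓ + E*U (y(U, E) = U*E - ⅓ = E*U - ⅓ = -⅓ + E*U)
W = 38/9 (W = 2 + (17 - 1*(-3))/9 = 2 + (17 + 3)/9 = 2 + (⅑)*20 = 2 + 20/9 = 38/9 ≈ 4.2222)
M = 2926/9 (M = ((-⅓ - 2*1)*(-33))*(38/9) = ((-⅓ - 2)*(-33))*(38/9) = -7/3*(-33)*(38/9) = 77*(38/9) = 2926/9 ≈ 325.11)
M - 20*x(13) = 2926/9 - 20*(⅑)*13 = 2926/9 - 20*13/9 = 2926/9 - 1*260/9 = 2926/9 - 260/9 = 2666/9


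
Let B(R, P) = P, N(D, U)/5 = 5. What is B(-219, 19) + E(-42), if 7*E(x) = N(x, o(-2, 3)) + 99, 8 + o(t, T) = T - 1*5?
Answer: 257/7 ≈ 36.714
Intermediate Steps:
o(t, T) = -13 + T (o(t, T) = -8 + (T - 1*5) = -8 + (T - 5) = -8 + (-5 + T) = -13 + T)
N(D, U) = 25 (N(D, U) = 5*5 = 25)
E(x) = 124/7 (E(x) = (25 + 99)/7 = (1/7)*124 = 124/7)
B(-219, 19) + E(-42) = 19 + 124/7 = 257/7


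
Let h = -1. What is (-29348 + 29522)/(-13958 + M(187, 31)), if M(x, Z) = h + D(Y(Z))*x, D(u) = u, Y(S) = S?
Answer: -87/4081 ≈ -0.021318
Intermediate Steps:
M(x, Z) = -1 + Z*x
(-29348 + 29522)/(-13958 + M(187, 31)) = (-29348 + 29522)/(-13958 + (-1 + 31*187)) = 174/(-13958 + (-1 + 5797)) = 174/(-13958 + 5796) = 174/(-8162) = 174*(-1/8162) = -87/4081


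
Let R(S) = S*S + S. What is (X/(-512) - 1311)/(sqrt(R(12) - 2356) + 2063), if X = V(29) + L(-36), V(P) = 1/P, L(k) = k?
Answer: -40155645155/63225293312 + 97323425*I*sqrt(22)/31612646656 ≈ -0.63512 + 0.01444*I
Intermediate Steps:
R(S) = S + S**2 (R(S) = S**2 + S = S + S**2)
X = -1043/29 (X = 1/29 - 36 = -1043/29 ≈ -35.966)
(X/(-512) - 1311)/(sqrt(R(12) - 2356) + 2063) = (-1043/29/(-512) - 1311)/(sqrt(12*(1 + 12) - 2356) + 2063) = (-1043/29*(-1/512) - 1311)/(sqrt(12*13 - 2356) + 2063) = (1043/14848 - 1311)/(sqrt(156 - 2356) + 2063) = -19464685/(14848*(sqrt(-2200) + 2063)) = -19464685/(14848*(10*I*sqrt(22) + 2063)) = -19464685/(14848*(2063 + 10*I*sqrt(22)))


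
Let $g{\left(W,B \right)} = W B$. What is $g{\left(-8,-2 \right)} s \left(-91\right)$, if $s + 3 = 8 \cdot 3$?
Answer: $-30576$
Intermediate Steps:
$g{\left(W,B \right)} = B W$
$s = 21$ ($s = -3 + 8 \cdot 3 = -3 + 24 = 21$)
$g{\left(-8,-2 \right)} s \left(-91\right) = \left(-2\right) \left(-8\right) 21 \left(-91\right) = 16 \cdot 21 \left(-91\right) = 336 \left(-91\right) = -30576$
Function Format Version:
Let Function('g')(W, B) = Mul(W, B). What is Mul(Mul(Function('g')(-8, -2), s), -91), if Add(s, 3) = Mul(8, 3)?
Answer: -30576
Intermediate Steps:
Function('g')(W, B) = Mul(B, W)
s = 21 (s = Add(-3, Mul(8, 3)) = Add(-3, 24) = 21)
Mul(Mul(Function('g')(-8, -2), s), -91) = Mul(Mul(Mul(-2, -8), 21), -91) = Mul(Mul(16, 21), -91) = Mul(336, -91) = -30576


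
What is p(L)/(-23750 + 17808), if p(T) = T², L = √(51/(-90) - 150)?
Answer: 4517/178260 ≈ 0.025339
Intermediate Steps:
L = I*√135510/30 (L = √(51*(-1/90) - 150) = √(-17/30 - 150) = √(-4517/30) = I*√135510/30 ≈ 12.271*I)
p(L)/(-23750 + 17808) = (I*√135510/30)²/(-23750 + 17808) = -4517/30/(-5942) = -4517/30*(-1/5942) = 4517/178260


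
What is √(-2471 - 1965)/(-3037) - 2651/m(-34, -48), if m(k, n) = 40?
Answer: -2651/40 - 2*I*√1109/3037 ≈ -66.275 - 0.021931*I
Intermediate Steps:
√(-2471 - 1965)/(-3037) - 2651/m(-34, -48) = √(-2471 - 1965)/(-3037) - 2651/40 = √(-4436)*(-1/3037) - 2651*1/40 = (2*I*√1109)*(-1/3037) - 2651/40 = -2*I*√1109/3037 - 2651/40 = -2651/40 - 2*I*√1109/3037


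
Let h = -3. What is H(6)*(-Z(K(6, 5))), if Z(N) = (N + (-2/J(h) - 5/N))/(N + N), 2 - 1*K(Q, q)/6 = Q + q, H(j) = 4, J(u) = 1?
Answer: -3019/1458 ≈ -2.0706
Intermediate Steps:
K(Q, q) = 12 - 6*Q - 6*q (K(Q, q) = 12 - 6*(Q + q) = 12 + (-6*Q - 6*q) = 12 - 6*Q - 6*q)
Z(N) = (-2 + N - 5/N)/(2*N) (Z(N) = (N + (-2/1 - 5/N))/(N + N) = (N + (-2*1 - 5/N))/((2*N)) = (N + (-2 - 5/N))*(1/(2*N)) = (-2 + N - 5/N)*(1/(2*N)) = (-2 + N - 5/N)/(2*N))
H(6)*(-Z(K(6, 5))) = 4*(-(-5 + (12 - 6*6 - 6*5)² - 2*(12 - 6*6 - 6*5))/(2*(12 - 6*6 - 6*5)²)) = 4*(-(-5 + (12 - 36 - 30)² - 2*(12 - 36 - 30))/(2*(12 - 36 - 30)²)) = 4*(-(-5 + (-54)² - 2*(-54))/(2*(-54)²)) = 4*(-(-5 + 2916 + 108)/(2*2916)) = 4*(-3019/(2*2916)) = 4*(-1*3019/5832) = 4*(-3019/5832) = -3019/1458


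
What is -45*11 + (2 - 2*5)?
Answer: -503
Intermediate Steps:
-45*11 + (2 - 2*5) = -495 + (2 - 10) = -495 - 8 = -503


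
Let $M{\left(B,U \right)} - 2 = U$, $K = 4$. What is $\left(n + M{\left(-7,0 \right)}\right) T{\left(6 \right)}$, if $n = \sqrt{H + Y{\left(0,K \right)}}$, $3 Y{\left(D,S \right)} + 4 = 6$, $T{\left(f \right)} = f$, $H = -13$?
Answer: $12 + 2 i \sqrt{111} \approx 12.0 + 21.071 i$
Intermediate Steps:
$Y{\left(D,S \right)} = \frac{2}{3}$ ($Y{\left(D,S \right)} = - \frac{4}{3} + \frac{1}{3} \cdot 6 = - \frac{4}{3} + 2 = \frac{2}{3}$)
$n = \frac{i \sqrt{111}}{3}$ ($n = \sqrt{-13 + \frac{2}{3}} = \sqrt{- \frac{37}{3}} = \frac{i \sqrt{111}}{3} \approx 3.5119 i$)
$M{\left(B,U \right)} = 2 + U$
$\left(n + M{\left(-7,0 \right)}\right) T{\left(6 \right)} = \left(\frac{i \sqrt{111}}{3} + \left(2 + 0\right)\right) 6 = \left(\frac{i \sqrt{111}}{3} + 2\right) 6 = \left(2 + \frac{i \sqrt{111}}{3}\right) 6 = 12 + 2 i \sqrt{111}$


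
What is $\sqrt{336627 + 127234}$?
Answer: $\sqrt{463861} \approx 681.07$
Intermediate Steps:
$\sqrt{336627 + 127234} = \sqrt{463861}$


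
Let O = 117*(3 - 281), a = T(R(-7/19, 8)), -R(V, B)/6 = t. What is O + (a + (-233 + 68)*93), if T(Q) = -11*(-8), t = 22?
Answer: -47783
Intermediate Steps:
R(V, B) = -132 (R(V, B) = -6*22 = -132)
T(Q) = 88
a = 88
O = -32526 (O = 117*(-278) = -32526)
O + (a + (-233 + 68)*93) = -32526 + (88 + (-233 + 68)*93) = -32526 + (88 - 165*93) = -32526 + (88 - 15345) = -32526 - 15257 = -47783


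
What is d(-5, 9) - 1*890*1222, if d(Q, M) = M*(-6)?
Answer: -1087634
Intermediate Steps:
d(Q, M) = -6*M
d(-5, 9) - 1*890*1222 = -6*9 - 1*890*1222 = -54 - 890*1222 = -54 - 1087580 = -1087634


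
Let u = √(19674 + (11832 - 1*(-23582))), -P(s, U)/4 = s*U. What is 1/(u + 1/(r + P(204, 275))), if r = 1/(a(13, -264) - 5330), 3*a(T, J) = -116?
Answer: 29105043103359/359789185387474749995878 + 13062343355630078409*√3443/179894592693737374997939 ≈ 0.0042606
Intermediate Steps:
a(T, J) = -116/3 (a(T, J) = (⅓)*(-116) = -116/3)
P(s, U) = -4*U*s (P(s, U) = -4*s*U = -4*U*s)
r = -3/16106 (r = 1/(-116/3 - 5330) = 1/(-16106/3) = -3/16106 ≈ -0.00018627)
u = 4*√3443 (u = √(19674 + (11832 + 23582)) = √(19674 + 35414) = √55088 = 4*√3443 ≈ 234.71)
1/(u + 1/(r + P(204, 275))) = 1/(4*√3443 + 1/(-3/16106 - 4*275*204)) = 1/(4*√3443 + 1/(-3/16106 - 224400)) = 1/(4*√3443 + 1/(-3614186403/16106)) = 1/(4*√3443 - 16106/3614186403) = 1/(-16106/3614186403 + 4*√3443)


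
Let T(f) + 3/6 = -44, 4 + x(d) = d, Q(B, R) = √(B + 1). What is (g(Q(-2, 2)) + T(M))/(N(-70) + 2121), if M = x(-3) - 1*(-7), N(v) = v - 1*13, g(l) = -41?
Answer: -171/4076 ≈ -0.041953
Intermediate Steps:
Q(B, R) = √(1 + B)
x(d) = -4 + d
N(v) = -13 + v (N(v) = v - 13 = -13 + v)
M = 0 (M = (-4 - 3) - 1*(-7) = -7 + 7 = 0)
T(f) = -89/2 (T(f) = -½ - 44 = -89/2)
(g(Q(-2, 2)) + T(M))/(N(-70) + 2121) = (-41 - 89/2)/((-13 - 70) + 2121) = -171/(2*(-83 + 2121)) = -171/2/2038 = -171/2*1/2038 = -171/4076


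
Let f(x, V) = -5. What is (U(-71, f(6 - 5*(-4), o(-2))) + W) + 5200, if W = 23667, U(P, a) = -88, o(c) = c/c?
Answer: 28779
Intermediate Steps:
o(c) = 1
(U(-71, f(6 - 5*(-4), o(-2))) + W) + 5200 = (-88 + 23667) + 5200 = 23579 + 5200 = 28779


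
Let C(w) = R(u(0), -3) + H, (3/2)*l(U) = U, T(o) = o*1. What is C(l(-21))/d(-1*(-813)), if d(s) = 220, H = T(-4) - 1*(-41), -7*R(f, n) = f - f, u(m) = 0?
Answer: 37/220 ≈ 0.16818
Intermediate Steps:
R(f, n) = 0 (R(f, n) = -(f - f)/7 = -1/7*0 = 0)
T(o) = o
l(U) = 2*U/3
H = 37 (H = -4 - 1*(-41) = -4 + 41 = 37)
C(w) = 37 (C(w) = 0 + 37 = 37)
C(l(-21))/d(-1*(-813)) = 37/220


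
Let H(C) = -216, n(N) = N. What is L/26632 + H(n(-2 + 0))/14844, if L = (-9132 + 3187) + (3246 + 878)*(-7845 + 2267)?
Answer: -28463375605/32943784 ≈ -864.00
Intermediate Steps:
L = -23009617 (L = -5945 + 4124*(-5578) = -5945 - 23003672 = -23009617)
L/26632 + H(n(-2 + 0))/14844 = -23009617/26632 - 216/14844 = -23009617*1/26632 - 216*1/14844 = -23009617/26632 - 18/1237 = -28463375605/32943784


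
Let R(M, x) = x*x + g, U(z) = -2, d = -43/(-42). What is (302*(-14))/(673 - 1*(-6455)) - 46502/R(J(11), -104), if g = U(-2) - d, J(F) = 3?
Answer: -3960426953/809286390 ≈ -4.8937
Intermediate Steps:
d = 43/42 (d = -43*(-1/42) = 43/42 ≈ 1.0238)
g = -127/42 (g = -2 - 1*43/42 = -2 - 43/42 = -127/42 ≈ -3.0238)
R(M, x) = -127/42 + x² (R(M, x) = x*x - 127/42 = x² - 127/42 = -127/42 + x²)
(302*(-14))/(673 - 1*(-6455)) - 46502/R(J(11), -104) = (302*(-14))/(673 - 1*(-6455)) - 46502/(-127/42 + (-104)²) = -4228/(673 + 6455) - 46502/(-127/42 + 10816) = -4228/7128 - 46502/454145/42 = -4228*1/7128 - 46502*42/454145 = -1057/1782 - 1953084/454145 = -3960426953/809286390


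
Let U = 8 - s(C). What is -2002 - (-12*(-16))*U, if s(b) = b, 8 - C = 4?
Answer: -2770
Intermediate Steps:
C = 4 (C = 8 - 1*4 = 8 - 4 = 4)
U = 4 (U = 8 - 1*4 = 8 - 4 = 4)
-2002 - (-12*(-16))*U = -2002 - (-12*(-16))*4 = -2002 - 192*4 = -2002 - 1*768 = -2002 - 768 = -2770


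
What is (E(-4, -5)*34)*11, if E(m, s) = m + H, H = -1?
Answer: -1870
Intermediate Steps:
E(m, s) = -1 + m (E(m, s) = m - 1 = -1 + m)
(E(-4, -5)*34)*11 = ((-1 - 4)*34)*11 = -5*34*11 = -170*11 = -1870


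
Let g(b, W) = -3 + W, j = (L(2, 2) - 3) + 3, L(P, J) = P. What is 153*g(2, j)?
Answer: -153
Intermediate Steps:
j = 2 (j = (2 - 3) + 3 = -1 + 3 = 2)
153*g(2, j) = 153*(-3 + 2) = 153*(-1) = -153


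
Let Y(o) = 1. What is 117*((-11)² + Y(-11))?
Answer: 14274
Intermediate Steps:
117*((-11)² + Y(-11)) = 117*((-11)² + 1) = 117*(121 + 1) = 117*122 = 14274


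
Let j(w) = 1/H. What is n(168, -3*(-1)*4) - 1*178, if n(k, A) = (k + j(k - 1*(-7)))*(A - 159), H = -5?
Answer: -124223/5 ≈ -24845.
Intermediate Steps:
j(w) = -⅕ (j(w) = 1/(-5) = -⅕)
n(k, A) = (-159 + A)*(-⅕ + k) (n(k, A) = (k - ⅕)*(A - 159) = (-⅕ + k)*(-159 + A) = (-159 + A)*(-⅕ + k))
n(168, -3*(-1)*4) - 1*178 = (159/5 - 159*168 - (-3*(-1))*4/5 + (-3*(-1)*4)*168) - 1*178 = (159/5 - 26712 - 3*4/5 + (3*4)*168) - 178 = (159/5 - 26712 - ⅕*12 + 12*168) - 178 = (159/5 - 26712 - 12/5 + 2016) - 178 = -123333/5 - 178 = -124223/5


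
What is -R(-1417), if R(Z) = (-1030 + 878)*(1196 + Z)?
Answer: -33592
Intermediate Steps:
R(Z) = -181792 - 152*Z (R(Z) = -152*(1196 + Z) = -181792 - 152*Z)
-R(-1417) = -(-181792 - 152*(-1417)) = -(-181792 + 215384) = -1*33592 = -33592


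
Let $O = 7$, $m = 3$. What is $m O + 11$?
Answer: $32$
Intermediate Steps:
$m O + 11 = 3 \cdot 7 + 11 = 21 + 11 = 32$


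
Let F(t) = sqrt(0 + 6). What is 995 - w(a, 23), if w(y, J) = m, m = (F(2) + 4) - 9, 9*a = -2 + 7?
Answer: 1000 - sqrt(6) ≈ 997.55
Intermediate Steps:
F(t) = sqrt(6)
a = 5/9 (a = (-2 + 7)/9 = (1/9)*5 = 5/9 ≈ 0.55556)
m = -5 + sqrt(6) (m = (sqrt(6) + 4) - 9 = (4 + sqrt(6)) - 9 = -5 + sqrt(6) ≈ -2.5505)
w(y, J) = -5 + sqrt(6)
995 - w(a, 23) = 995 - (-5 + sqrt(6)) = 995 + (5 - sqrt(6)) = 1000 - sqrt(6)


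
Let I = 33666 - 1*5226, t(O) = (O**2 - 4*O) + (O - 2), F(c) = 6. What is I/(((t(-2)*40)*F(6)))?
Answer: 237/16 ≈ 14.813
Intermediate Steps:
t(O) = -2 + O**2 - 3*O (t(O) = (O**2 - 4*O) + (-2 + O) = -2 + O**2 - 3*O)
I = 28440 (I = 33666 - 5226 = 28440)
I/(((t(-2)*40)*F(6))) = 28440/((((-2 + (-2)**2 - 3*(-2))*40)*6)) = 28440/((((-2 + 4 + 6)*40)*6)) = 28440/(((8*40)*6)) = 28440/((320*6)) = 28440/1920 = 28440*(1/1920) = 237/16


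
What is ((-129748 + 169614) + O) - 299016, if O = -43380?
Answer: -302530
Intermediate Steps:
((-129748 + 169614) + O) - 299016 = ((-129748 + 169614) - 43380) - 299016 = (39866 - 43380) - 299016 = -3514 - 299016 = -302530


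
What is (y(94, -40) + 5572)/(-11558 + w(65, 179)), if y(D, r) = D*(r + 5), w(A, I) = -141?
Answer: -2282/11699 ≈ -0.19506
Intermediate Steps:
y(D, r) = D*(5 + r)
(y(94, -40) + 5572)/(-11558 + w(65, 179)) = (94*(5 - 40) + 5572)/(-11558 - 141) = (94*(-35) + 5572)/(-11699) = (-3290 + 5572)*(-1/11699) = 2282*(-1/11699) = -2282/11699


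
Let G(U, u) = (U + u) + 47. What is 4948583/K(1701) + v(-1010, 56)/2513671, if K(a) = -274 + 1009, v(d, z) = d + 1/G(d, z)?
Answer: 11282271714108866/1675726203795 ≈ 6732.8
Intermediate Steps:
G(U, u) = 47 + U + u
v(d, z) = d + 1/(47 + d + z)
K(a) = 735
4948583/K(1701) + v(-1010, 56)/2513671 = 4948583/735 + (-1010 + 1/(47 - 1010 + 56))/2513671 = 4948583*(1/735) + (-1010 + 1/(-907))*(1/2513671) = 4948583/735 + (-1010 - 1/907)*(1/2513671) = 4948583/735 - 916071/907*1/2513671 = 4948583/735 - 916071/2279899597 = 11282271714108866/1675726203795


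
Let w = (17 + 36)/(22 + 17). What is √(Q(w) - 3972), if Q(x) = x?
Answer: I*√6039345/39 ≈ 63.013*I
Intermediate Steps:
w = 53/39 ≈ 1.3590
√(Q(w) - 3972) = √(53/39 - 3972) = √(-154855/39) = I*√6039345/39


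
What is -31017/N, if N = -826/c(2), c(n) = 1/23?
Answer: 4431/2714 ≈ 1.6326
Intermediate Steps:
c(n) = 1/23
N = -18998 (N = -826/1/23 = -826*23 = -18998)
-31017/N = -31017/(-18998) = -31017*(-1)/18998 = -49*(-633/18998) = 4431/2714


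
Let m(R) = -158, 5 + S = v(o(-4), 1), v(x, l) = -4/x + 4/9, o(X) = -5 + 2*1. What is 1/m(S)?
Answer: -1/158 ≈ -0.0063291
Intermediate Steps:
o(X) = -3 (o(X) = -5 + 2 = -3)
v(x, l) = 4/9 - 4/x (v(x, l) = -4/x + 4*(1/9) = -4/x + 4/9 = 4/9 - 4/x)
S = -29/9 (S = -5 + (4/9 - 4/(-3)) = -5 + (4/9 - 4*(-1/3)) = -5 + (4/9 + 4/3) = -5 + 16/9 = -29/9 ≈ -3.2222)
1/m(S) = 1/(-158) = -1/158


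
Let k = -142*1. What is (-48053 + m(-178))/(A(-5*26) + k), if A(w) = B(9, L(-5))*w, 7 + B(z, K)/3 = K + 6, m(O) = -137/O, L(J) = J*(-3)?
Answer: 8553297/997156 ≈ 8.5777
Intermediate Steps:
L(J) = -3*J
B(z, K) = -3 + 3*K (B(z, K) = -21 + 3*(K + 6) = -21 + 3*(6 + K) = -21 + (18 + 3*K) = -3 + 3*K)
k = -142
A(w) = 42*w (A(w) = (-3 + 3*(-3*(-5)))*w = (-3 + 3*15)*w = (-3 + 45)*w = 42*w)
(-48053 + m(-178))/(A(-5*26) + k) = (-48053 - 137/(-178))/(42*(-5*26) - 142) = (-48053 - 137*(-1/178))/(42*(-130) - 142) = (-48053 + 137/178)/(-5460 - 142) = -8553297/178/(-5602) = -8553297/178*(-1/5602) = 8553297/997156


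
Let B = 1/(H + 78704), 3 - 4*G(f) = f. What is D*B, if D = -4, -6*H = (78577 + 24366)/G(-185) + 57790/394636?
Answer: -74191568/1453022003655 ≈ -5.1060e-5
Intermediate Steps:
G(f) = ¾ - f/4
H = -6771288313/18547892 (H = -((78577 + 24366)/(¾ - ¼*(-185)) + 57790/394636)/6 = -(102943/(¾ + 185/4) + 57790*(1/394636))/6 = -(102943/47 + 28895/197318)/6 = -⅙*20313864939/9273946 = -6771288313/18547892 ≈ -365.07)
B = 18547892/1453022003655 (B = 1/(-6771288313/18547892 + 78704) = 1/(1453022003655/18547892) = 18547892/1453022003655 ≈ 1.2765e-5)
D*B = -4*18547892/1453022003655 = -74191568/1453022003655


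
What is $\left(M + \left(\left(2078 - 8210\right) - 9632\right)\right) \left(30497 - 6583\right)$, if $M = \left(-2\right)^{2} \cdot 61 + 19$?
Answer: $-370690914$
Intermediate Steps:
$M = 263$ ($M = 4 \cdot 61 + 19 = 244 + 19 = 263$)
$\left(M + \left(\left(2078 - 8210\right) - 9632\right)\right) \left(30497 - 6583\right) = \left(263 + \left(\left(2078 - 8210\right) - 9632\right)\right) \left(30497 - 6583\right) = \left(263 - 15764\right) 23914 = \left(-15501\right) 23914 = -370690914$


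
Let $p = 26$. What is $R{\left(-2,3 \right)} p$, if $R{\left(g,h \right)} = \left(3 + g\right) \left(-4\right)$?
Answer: $-104$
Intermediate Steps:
$R{\left(g,h \right)} = -12 - 4 g$
$R{\left(-2,3 \right)} p = \left(-12 - -8\right) 26 = \left(-12 + 8\right) 26 = \left(-4\right) 26 = -104$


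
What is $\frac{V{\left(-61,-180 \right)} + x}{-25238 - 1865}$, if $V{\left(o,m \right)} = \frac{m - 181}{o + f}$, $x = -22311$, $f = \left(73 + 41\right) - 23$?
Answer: $\frac{669691}{813090} \approx 0.82364$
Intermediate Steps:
$f = 91$ ($f = 114 - 23 = 91$)
$V{\left(o,m \right)} = \frac{-181 + m}{91 + o}$ ($V{\left(o,m \right)} = \frac{m - 181}{o + 91} = \frac{-181 + m}{91 + o}$)
$\frac{V{\left(-61,-180 \right)} + x}{-25238 - 1865} = \frac{\frac{-181 - 180}{91 - 61} - 22311}{-25238 - 1865} = \frac{\frac{1}{30} \left(-361\right) - 22311}{-27103} = \left(\frac{1}{30} \left(-361\right) - 22311\right) \left(- \frac{1}{27103}\right) = \left(- \frac{361}{30} - 22311\right) \left(- \frac{1}{27103}\right) = \left(- \frac{669691}{30}\right) \left(- \frac{1}{27103}\right) = \frac{669691}{813090}$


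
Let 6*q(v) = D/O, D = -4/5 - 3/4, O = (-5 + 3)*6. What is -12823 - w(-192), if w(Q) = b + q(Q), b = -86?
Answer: -18341311/1440 ≈ -12737.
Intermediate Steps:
O = -12 (O = -2*6 = -12)
D = -31/20 (D = -4*1/5 - 3*1/4 = -4/5 - 3/4 = -31/20 ≈ -1.5500)
q(v) = 31/1440 (q(v) = (-31/20/(-12))/6 = (-31/20*(-1/12))/6 = (1/6)*(31/240) = 31/1440)
w(Q) = -123809/1440 (w(Q) = -86 + 31/1440 = -123809/1440)
-12823 - w(-192) = -12823 - 1*(-123809/1440) = -12823 + 123809/1440 = -18341311/1440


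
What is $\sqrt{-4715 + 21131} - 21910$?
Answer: $-21910 + 12 \sqrt{114} \approx -21782.0$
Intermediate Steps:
$\sqrt{-4715 + 21131} - 21910 = \sqrt{16416} - 21910 = 12 \sqrt{114} - 21910 = -21910 + 12 \sqrt{114}$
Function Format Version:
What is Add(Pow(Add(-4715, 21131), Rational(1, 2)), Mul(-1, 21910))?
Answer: Add(-21910, Mul(12, Pow(114, Rational(1, 2)))) ≈ -21782.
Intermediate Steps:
Add(Pow(Add(-4715, 21131), Rational(1, 2)), Mul(-1, 21910)) = Add(Pow(16416, Rational(1, 2)), -21910) = Add(Mul(12, Pow(114, Rational(1, 2))), -21910) = Add(-21910, Mul(12, Pow(114, Rational(1, 2))))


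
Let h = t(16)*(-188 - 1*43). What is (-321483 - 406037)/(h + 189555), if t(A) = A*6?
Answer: -727520/167379 ≈ -4.3465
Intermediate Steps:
t(A) = 6*A
h = -22176 (h = (6*16)*(-188 - 1*43) = 96*(-188 - 43) = 96*(-231) = -22176)
(-321483 - 406037)/(h + 189555) = (-321483 - 406037)/(-22176 + 189555) = -727520/167379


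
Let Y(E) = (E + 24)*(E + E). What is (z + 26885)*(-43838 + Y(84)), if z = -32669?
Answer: 148614096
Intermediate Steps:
Y(E) = 2*E*(24 + E) (Y(E) = (24 + E)*(2*E) = 2*E*(24 + E))
(z + 26885)*(-43838 + Y(84)) = (-32669 + 26885)*(-43838 + 2*84*(24 + 84)) = -5784*(-43838 + 2*84*108) = -5784*(-43838 + 18144) = -5784*(-25694) = 148614096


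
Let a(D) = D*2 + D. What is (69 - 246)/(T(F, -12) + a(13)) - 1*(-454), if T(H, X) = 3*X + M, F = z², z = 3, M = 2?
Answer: 2093/5 ≈ 418.60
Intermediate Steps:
a(D) = 3*D (a(D) = 2*D + D = 3*D)
F = 9 (F = 3² = 9)
T(H, X) = 2 + 3*X (T(H, X) = 3*X + 2 = 2 + 3*X)
(69 - 246)/(T(F, -12) + a(13)) - 1*(-454) = (69 - 246)/((2 + 3*(-12)) + 3*13) - 1*(-454) = -177/((2 - 36) + 39) + 454 = -177/(-34 + 39) + 454 = -177/5 + 454 = 2093/5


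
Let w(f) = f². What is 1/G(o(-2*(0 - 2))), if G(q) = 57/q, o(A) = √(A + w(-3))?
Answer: √13/57 ≈ 0.063255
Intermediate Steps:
o(A) = √(9 + A) (o(A) = √(A + (-3)²) = √(A + 9) = √(9 + A))
1/G(o(-2*(0 - 2))) = 1/(57/(√(9 - 2*(0 - 2)))) = 1/(57/(√(9 - 2*(-2)))) = 1/(57/(√(9 + 4))) = 1/(57/(√13)) = 1/(57*(√13/13)) = 1/(57*√13/13) = √13/57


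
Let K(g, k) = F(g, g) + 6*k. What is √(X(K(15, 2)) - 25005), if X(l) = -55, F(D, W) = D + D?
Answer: 2*I*√6265 ≈ 158.3*I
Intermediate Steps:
F(D, W) = 2*D
K(g, k) = 2*g + 6*k
√(X(K(15, 2)) - 25005) = √(-55 - 25005) = √(-25060) = 2*I*√6265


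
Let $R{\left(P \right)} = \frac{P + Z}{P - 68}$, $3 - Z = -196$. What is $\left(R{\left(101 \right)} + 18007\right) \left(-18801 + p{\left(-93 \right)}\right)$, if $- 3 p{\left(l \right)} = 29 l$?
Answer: $- \frac{3547764654}{11} \approx -3.2252 \cdot 10^{8}$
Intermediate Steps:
$Z = 199$ ($Z = 3 - -196 = 3 + 196 = 199$)
$p{\left(l \right)} = - \frac{29 l}{3}$
$R{\left(P \right)} = \frac{199 + P}{-68 + P}$ ($R{\left(P \right)} = \frac{P + 199}{P - 68} = \frac{199 + P}{-68 + P}$)
$\left(R{\left(101 \right)} + 18007\right) \left(-18801 + p{\left(-93 \right)}\right) = \left(\frac{199 + 101}{-68 + 101} + 18007\right) \left(-18801 - -899\right) = \left(\frac{1}{33} \cdot 300 + 18007\right) \left(-18801 + 899\right) = \left(\frac{1}{33} \cdot 300 + 18007\right) \left(-17902\right) = \left(\frac{100}{11} + 18007\right) \left(-17902\right) = \frac{198177}{11} \left(-17902\right) = - \frac{3547764654}{11}$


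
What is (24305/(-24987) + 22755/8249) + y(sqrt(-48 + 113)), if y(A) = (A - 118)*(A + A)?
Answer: 27163396430/206117763 - 236*sqrt(65) ≈ -1770.9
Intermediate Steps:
y(A) = 2*A*(-118 + A) (y(A) = (-118 + A)*(2*A) = 2*A*(-118 + A))
(24305/(-24987) + 22755/8249) + y(sqrt(-48 + 113)) = (24305/(-24987) + 22755/8249) + 2*sqrt(-48 + 113)*(-118 + sqrt(-48 + 113)) = (24305*(-1/24987) + 22755*(1/8249)) + 2*sqrt(65)*(-118 + sqrt(65)) = (-24305/24987 + 22755/8249) + 2*sqrt(65)*(-118 + sqrt(65)) = 368087240/206117763 + 2*sqrt(65)*(-118 + sqrt(65))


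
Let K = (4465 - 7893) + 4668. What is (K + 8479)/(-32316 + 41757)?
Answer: 9719/9441 ≈ 1.0294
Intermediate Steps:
K = 1240 (K = -3428 + 4668 = 1240)
(K + 8479)/(-32316 + 41757) = (1240 + 8479)/(-32316 + 41757) = 9719/9441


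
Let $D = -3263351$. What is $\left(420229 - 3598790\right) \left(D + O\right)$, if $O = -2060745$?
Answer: $16922963905856$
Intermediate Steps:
$\left(420229 - 3598790\right) \left(D + O\right) = \left(420229 - 3598790\right) \left(-3263351 - 2060745\right) = \left(-3178561\right) \left(-5324096\right) = 16922963905856$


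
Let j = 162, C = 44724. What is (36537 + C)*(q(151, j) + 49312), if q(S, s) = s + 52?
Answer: 4024532286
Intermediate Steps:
q(S, s) = 52 + s
(36537 + C)*(q(151, j) + 49312) = (36537 + 44724)*((52 + 162) + 49312) = 81261*(214 + 49312) = 81261*49526 = 4024532286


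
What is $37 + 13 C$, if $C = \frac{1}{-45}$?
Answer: $\frac{1652}{45} \approx 36.711$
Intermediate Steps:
$C = - \frac{1}{45} \approx -0.022222$
$37 + 13 C = 37 + 13 \left(- \frac{1}{45}\right) = 37 - \frac{13}{45} = \frac{1652}{45}$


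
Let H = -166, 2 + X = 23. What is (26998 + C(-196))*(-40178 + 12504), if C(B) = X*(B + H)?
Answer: -536764904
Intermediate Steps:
X = 21 (X = -2 + 23 = 21)
C(B) = -3486 + 21*B (C(B) = 21*(B - 166) = 21*(-166 + B) = -3486 + 21*B)
(26998 + C(-196))*(-40178 + 12504) = (26998 + (-3486 + 21*(-196)))*(-40178 + 12504) = (26998 + (-3486 - 4116))*(-27674) = (26998 - 7602)*(-27674) = 19396*(-27674) = -536764904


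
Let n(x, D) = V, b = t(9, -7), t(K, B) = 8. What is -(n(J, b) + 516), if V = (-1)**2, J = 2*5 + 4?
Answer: -517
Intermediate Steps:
J = 14 (J = 10 + 4 = 14)
b = 8
V = 1
n(x, D) = 1
-(n(J, b) + 516) = -(1 + 516) = -1*517 = -517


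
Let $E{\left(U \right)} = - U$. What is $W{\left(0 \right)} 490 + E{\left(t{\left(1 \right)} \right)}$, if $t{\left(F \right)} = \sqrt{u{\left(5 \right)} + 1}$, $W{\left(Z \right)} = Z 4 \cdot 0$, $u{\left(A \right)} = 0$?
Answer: $-1$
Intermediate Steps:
$W{\left(Z \right)} = 0$ ($W{\left(Z \right)} = 4 Z 0 = 0$)
$t{\left(F \right)} = 1$ ($t{\left(F \right)} = \sqrt{0 + 1} = \sqrt{1} = 1$)
$W{\left(0 \right)} 490 + E{\left(t{\left(1 \right)} \right)} = 0 \cdot 490 - 1 = 0 - 1 = -1$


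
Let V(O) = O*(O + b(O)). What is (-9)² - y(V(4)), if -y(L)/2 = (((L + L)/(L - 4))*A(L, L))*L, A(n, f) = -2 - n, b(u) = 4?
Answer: -34249/7 ≈ -4892.7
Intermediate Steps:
V(O) = O*(4 + O) (V(O) = O*(O + 4) = O*(4 + O))
y(L) = -4*L²*(-2 - L)/(-4 + L) (y(L) = -2*((L + L)/(L - 4))*(-2 - L)*L = -2*((2*L)/(-4 + L))*(-2 - L)*L = -2*(2*L/(-4 + L))*(-2 - L)*L = -2*2*L*(-2 - L)/(-4 + L)*L = -4*L²*(-2 - L)/(-4 + L))
(-9)² - y(V(4)) = (-9)² - 4*(4*(4 + 4))²*(2 + 4*(4 + 4))/(-4 + 4*(4 + 4)) = 81 - 4*(4*8)²*(2 + 4*8)/(-4 + 4*8) = 81 - 4*32²*(2 + 32)/(-4 + 32) = 81 - 4*1024*34/28 = 81 - 1*34816/7 = 81 - 34816/7 = -34249/7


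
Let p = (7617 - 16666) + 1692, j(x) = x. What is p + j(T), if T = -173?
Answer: -7530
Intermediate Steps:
p = -7357 (p = -9049 + 1692 = -7357)
p + j(T) = -7357 - 173 = -7530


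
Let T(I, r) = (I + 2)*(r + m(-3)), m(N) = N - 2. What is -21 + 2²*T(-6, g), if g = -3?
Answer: 107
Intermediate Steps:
m(N) = -2 + N
T(I, r) = (-5 + r)*(2 + I) (T(I, r) = (I + 2)*(r + (-2 - 3)) = (2 + I)*(r - 5) = (2 + I)*(-5 + r) = (-5 + r)*(2 + I))
-21 + 2²*T(-6, g) = -21 + 2²*(-10 - 5*(-6) + 2*(-3) - 6*(-3)) = -21 + 4*(-10 + 30 - 6 + 18) = -21 + 4*32 = -21 + 128 = 107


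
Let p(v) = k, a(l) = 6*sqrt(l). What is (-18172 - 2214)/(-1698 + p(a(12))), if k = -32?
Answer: 10193/865 ≈ 11.784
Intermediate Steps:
p(v) = -32
(-18172 - 2214)/(-1698 + p(a(12))) = (-18172 - 2214)/(-1698 - 32) = -20386/(-1730) = -20386*(-1/1730) = 10193/865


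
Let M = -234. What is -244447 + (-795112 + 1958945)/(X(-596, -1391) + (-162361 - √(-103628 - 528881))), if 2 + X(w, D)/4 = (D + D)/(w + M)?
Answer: (-101445505*√632509 + 16470728088932*I)/(-67377571*I + 415*√632509) ≈ -2.4445e+5 + 0.035114*I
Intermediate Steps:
X(w, D) = -8 + 8*D/(-234 + w) (X(w, D) = -8 + 4*((D + D)/(w - 234)) = -8 + 4*((2*D)/(-234 + w)) = -8 + 4*(2*D/(-234 + w)) = -8 + 8*D/(-234 + w))
-244447 + (-795112 + 1958945)/(X(-596, -1391) + (-162361 - √(-103628 - 528881))) = -244447 + (-795112 + 1958945)/(8*(234 - 1391 - 1*(-596))/(-234 - 596) + (-162361 - √(-103628 - 528881))) = -244447 + 1163833/(8*(234 - 1391 + 596)/(-830) + (-162361 - √(-632509))) = -244447 + 1163833/(8*(-1/830)*(-561) + (-162361 - I*√632509)) = -244447 + 1163833/(2244/415 + (-162361 - I*√632509)) = -244447 + 1163833/(-67377571/415 - I*√632509)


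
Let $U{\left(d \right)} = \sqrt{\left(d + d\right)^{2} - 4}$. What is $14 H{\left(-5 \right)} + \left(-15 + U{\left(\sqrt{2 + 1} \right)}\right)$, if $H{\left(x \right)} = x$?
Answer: $-85 + 2 \sqrt{2} \approx -82.172$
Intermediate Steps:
$U{\left(d \right)} = \sqrt{-4 + 4 d^{2}}$ ($U{\left(d \right)} = \sqrt{\left(2 d\right)^{2} - 4} = \sqrt{4 d^{2} - 4} = \sqrt{-4 + 4 d^{2}}$)
$14 H{\left(-5 \right)} + \left(-15 + U{\left(\sqrt{2 + 1} \right)}\right) = 14 \left(-5\right) - \left(15 - 2 \sqrt{-1 + \left(\sqrt{2 + 1}\right)^{2}}\right) = -70 - \left(15 - 2 \sqrt{-1 + \left(\sqrt{3}\right)^{2}}\right) = -70 - \left(15 - 2 \sqrt{-1 + 3}\right) = -70 - \left(15 - 2 \sqrt{2}\right) = -85 + 2 \sqrt{2}$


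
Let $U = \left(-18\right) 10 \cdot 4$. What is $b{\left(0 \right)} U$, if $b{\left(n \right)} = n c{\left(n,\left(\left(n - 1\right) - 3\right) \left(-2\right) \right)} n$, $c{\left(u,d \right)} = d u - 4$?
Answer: $0$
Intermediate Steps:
$U = -720$ ($U = \left(-180\right) 4 = -720$)
$c{\left(u,d \right)} = -4 + d u$
$b{\left(n \right)} = n^{2} \left(-4 + n \left(8 - 2 n\right)\right)$ ($b{\left(n \right)} = n \left(-4 + \left(\left(n - 1\right) - 3\right) \left(-2\right) n\right) n = n \left(-4 + \left(\left(-1 + n\right) - 3\right) \left(-2\right) n\right) n = n \left(-4 + \left(-4 + n\right) \left(-2\right) n\right) n = n \left(-4 + \left(8 - 2 n\right) n\right) n = n \left(-4 + n \left(8 - 2 n\right)\right) n = n^{2} \left(-4 + n \left(8 - 2 n\right)\right)$)
$b{\left(0 \right)} U = 2 \cdot 0^{2} \left(-2 - 0 \left(-4 + 0\right)\right) \left(-720\right) = 2 \cdot 0 \left(-2 - 0 \left(-4\right)\right) \left(-720\right) = 2 \cdot 0 \left(-2 + 0\right) \left(-720\right) = 2 \cdot 0 \left(-2\right) \left(-720\right) = 0 \left(-720\right) = 0$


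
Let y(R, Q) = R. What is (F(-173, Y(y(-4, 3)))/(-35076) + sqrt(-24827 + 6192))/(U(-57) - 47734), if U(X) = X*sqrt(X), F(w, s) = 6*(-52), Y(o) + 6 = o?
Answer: (-2923*sqrt(18635) + 26*I)/(2923*(-47734*I + 57*sqrt(57))) ≈ -2.5967e-5 - 0.0028596*I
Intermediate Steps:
Y(o) = -6 + o
F(w, s) = -312
U(X) = X**(3/2)
(F(-173, Y(y(-4, 3)))/(-35076) + sqrt(-24827 + 6192))/(U(-57) - 47734) = (-312/(-35076) + sqrt(-24827 + 6192))/((-57)**(3/2) - 47734) = (-312*(-1/35076) + sqrt(-18635))/(-57*I*sqrt(57) - 47734) = (26/2923 + I*sqrt(18635))/(-47734 - 57*I*sqrt(57))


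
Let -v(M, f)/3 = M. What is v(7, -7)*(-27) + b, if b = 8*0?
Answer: 567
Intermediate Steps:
b = 0
v(M, f) = -3*M
v(7, -7)*(-27) + b = -3*7*(-27) + 0 = -21*(-27) + 0 = 567 + 0 = 567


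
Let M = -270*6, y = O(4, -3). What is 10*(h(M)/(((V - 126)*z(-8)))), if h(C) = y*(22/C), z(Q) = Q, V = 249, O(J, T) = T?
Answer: -11/26568 ≈ -0.00041403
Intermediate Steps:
y = -3
M = -1620
h(C) = -66/C
10*(h(M)/(((V - 126)*z(-8)))) = 10*((-66/(-1620))/(((249 - 126)*(-8)))) = 10*((-66*(-1/1620))/((123*(-8)))) = 10*((11/270)/(-984)) = 10*((11/270)*(-1/984)) = 10*(-11/265680) = -11/26568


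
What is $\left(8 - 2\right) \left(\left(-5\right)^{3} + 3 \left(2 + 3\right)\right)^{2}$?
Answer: $72600$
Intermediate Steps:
$\left(8 - 2\right) \left(\left(-5\right)^{3} + 3 \left(2 + 3\right)\right)^{2} = 6 \left(-125 + 3 \cdot 5\right)^{2} = 6 \left(-125 + 15\right)^{2} = 6 \left(-110\right)^{2} = 6 \cdot 12100 = 72600$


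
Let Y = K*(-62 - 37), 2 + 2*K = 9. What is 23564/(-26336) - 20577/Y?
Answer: 88958491/1520904 ≈ 58.491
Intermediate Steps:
K = 7/2 (K = -1 + (½)*9 = -1 + 9/2 = 7/2 ≈ 3.5000)
Y = -693/2 (Y = 7*(-62 - 37)/2 = (7/2)*(-99) = -693/2 ≈ -346.50)
23564/(-26336) - 20577/Y = 23564/(-26336) - 20577/(-693/2) = 23564*(-1/26336) - 20577*(-2/693) = -5891/6584 + 13718/231 = 88958491/1520904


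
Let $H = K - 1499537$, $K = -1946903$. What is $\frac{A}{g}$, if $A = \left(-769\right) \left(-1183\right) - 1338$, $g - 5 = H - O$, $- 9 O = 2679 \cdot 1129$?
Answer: $- \frac{2725167}{9331108} \approx -0.29205$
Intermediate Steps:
$O = - \frac{1008197}{3}$ ($O = - \frac{2679 \cdot 1129}{9} = \left(- \frac{1}{9}\right) 3024591 = - \frac{1008197}{3} \approx -3.3607 \cdot 10^{5}$)
$H = -3446440$ ($H = -1946903 - 1499537 = -3446440$)
$g = - \frac{9331108}{3}$ ($g = 5 - \frac{9331123}{3} = - \frac{9331108}{3} \approx -3.1104 \cdot 10^{6}$)
$A = 908389$ ($A = 909727 - 1338 = 908389$)
$\frac{A}{g} = \frac{908389}{- \frac{9331108}{3}} = 908389 \left(- \frac{3}{9331108}\right) = - \frac{2725167}{9331108}$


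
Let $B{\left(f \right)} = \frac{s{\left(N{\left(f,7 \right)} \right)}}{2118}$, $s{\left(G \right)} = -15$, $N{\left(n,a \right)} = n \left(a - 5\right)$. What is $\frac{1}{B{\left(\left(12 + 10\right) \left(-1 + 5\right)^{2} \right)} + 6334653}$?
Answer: $\frac{706}{4472265013} \approx 1.5786 \cdot 10^{-7}$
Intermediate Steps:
$N{\left(n,a \right)} = n \left(-5 + a\right)$
$B{\left(f \right)} = - \frac{5}{706}$ ($B{\left(f \right)} = - \frac{15}{2118} = \left(-15\right) \frac{1}{2118} = - \frac{5}{706}$)
$\frac{1}{B{\left(\left(12 + 10\right) \left(-1 + 5\right)^{2} \right)} + 6334653} = \frac{1}{- \frac{5}{706} + 6334653} = \frac{1}{\frac{4472265013}{706}} = \frac{706}{4472265013}$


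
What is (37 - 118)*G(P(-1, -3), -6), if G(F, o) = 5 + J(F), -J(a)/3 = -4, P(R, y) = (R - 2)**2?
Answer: -1377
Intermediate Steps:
P(R, y) = (-2 + R)**2
J(a) = 12 (J(a) = -3*(-4) = 12)
G(F, o) = 17 (G(F, o) = 5 + 12 = 17)
(37 - 118)*G(P(-1, -3), -6) = (37 - 118)*17 = -81*17 = -1377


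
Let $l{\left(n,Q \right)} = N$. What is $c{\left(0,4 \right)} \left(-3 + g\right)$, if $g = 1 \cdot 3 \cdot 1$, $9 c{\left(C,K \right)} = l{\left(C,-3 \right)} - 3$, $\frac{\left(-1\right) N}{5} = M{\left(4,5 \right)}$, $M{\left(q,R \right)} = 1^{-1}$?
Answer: $0$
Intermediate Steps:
$M{\left(q,R \right)} = 1$
$N = -5$ ($N = \left(-5\right) 1 = -5$)
$l{\left(n,Q \right)} = -5$
$c{\left(C,K \right)} = - \frac{8}{9}$ ($c{\left(C,K \right)} = \frac{-5 - 3}{9} = \frac{1}{9} \left(-8\right) = - \frac{8}{9}$)
$g = 3$ ($g = 3 \cdot 1 = 3$)
$c{\left(0,4 \right)} \left(-3 + g\right) = - \frac{8 \left(-3 + 3\right)}{9} = \left(- \frac{8}{9}\right) 0 = 0$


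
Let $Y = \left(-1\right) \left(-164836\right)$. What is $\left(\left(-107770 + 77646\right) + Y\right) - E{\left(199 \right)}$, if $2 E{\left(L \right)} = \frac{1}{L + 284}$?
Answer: $\frac{130131791}{966} \approx 1.3471 \cdot 10^{5}$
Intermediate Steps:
$Y = 164836$
$E{\left(L \right)} = \frac{1}{2 \left(284 + L\right)}$ ($E{\left(L \right)} = \frac{1}{2 \left(L + 284\right)} = \frac{1}{2 \left(284 + L\right)}$)
$\left(\left(-107770 + 77646\right) + Y\right) - E{\left(199 \right)} = \left(\left(-107770 + 77646\right) + 164836\right) - \frac{1}{2 \left(284 + 199\right)} = \left(-30124 + 164836\right) - \frac{1}{2 \cdot 483} = 134712 - \frac{1}{2} \cdot \frac{1}{483} = 134712 - \frac{1}{966} = \frac{130131791}{966}$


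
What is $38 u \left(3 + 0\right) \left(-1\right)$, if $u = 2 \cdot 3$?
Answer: $-684$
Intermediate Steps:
$u = 6$
$38 u \left(3 + 0\right) \left(-1\right) = 38 \cdot 6 \left(3 + 0\right) \left(-1\right) = 228 \cdot 3 \left(-1\right) = 228 \left(-3\right) = -684$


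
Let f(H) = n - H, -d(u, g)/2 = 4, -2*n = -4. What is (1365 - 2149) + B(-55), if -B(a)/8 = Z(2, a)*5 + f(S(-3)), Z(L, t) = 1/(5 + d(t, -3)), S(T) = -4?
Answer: -2456/3 ≈ -818.67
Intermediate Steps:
n = 2 (n = -1/2*(-4) = 2)
d(u, g) = -8 (d(u, g) = -2*4 = -8)
Z(L, t) = -1/3 (Z(L, t) = 1/(5 - 8) = 1/(-3) = -1/3)
f(H) = 2 - H
B(a) = -104/3 (B(a) = -8*(-1/3*5 + (2 - 1*(-4))) = -8*(-5/3 + (2 + 4)) = -8*(-5/3 + 6) = -8*13/3 = -104/3)
(1365 - 2149) + B(-55) = (1365 - 2149) - 104/3 = -784 - 104/3 = -2456/3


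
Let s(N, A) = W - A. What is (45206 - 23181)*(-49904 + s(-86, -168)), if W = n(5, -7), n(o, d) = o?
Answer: -1095325275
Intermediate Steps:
W = 5
s(N, A) = 5 - A
(45206 - 23181)*(-49904 + s(-86, -168)) = (45206 - 23181)*(-49904 + (5 - 1*(-168))) = 22025*(-49904 + (5 + 168)) = 22025*(-49904 + 173) = 22025*(-49731) = -1095325275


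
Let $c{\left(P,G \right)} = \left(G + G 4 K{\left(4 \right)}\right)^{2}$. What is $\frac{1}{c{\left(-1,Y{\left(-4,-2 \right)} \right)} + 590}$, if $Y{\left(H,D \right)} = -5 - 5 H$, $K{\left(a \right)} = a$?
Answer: $\frac{1}{65615} \approx 1.524 \cdot 10^{-5}$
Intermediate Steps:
$c{\left(P,G \right)} = 289 G^{2}$ ($c{\left(P,G \right)} = \left(G + G 4 \cdot 4\right)^{2} = \left(G + 4 G 4\right)^{2} = \left(G + 16 G\right)^{2} = \left(17 G\right)^{2} = 289 G^{2}$)
$\frac{1}{c{\left(-1,Y{\left(-4,-2 \right)} \right)} + 590} = \frac{1}{289 \left(-5 - -20\right)^{2} + 590} = \frac{1}{289 \left(-5 + 20\right)^{2} + 590} = \frac{1}{289 \cdot 15^{2} + 590} = \frac{1}{289 \cdot 225 + 590} = \frac{1}{65025 + 590} = \frac{1}{65615}$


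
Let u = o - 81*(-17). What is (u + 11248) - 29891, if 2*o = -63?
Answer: -34595/2 ≈ -17298.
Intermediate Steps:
o = -63/2 (o = (½)*(-63) = -63/2 ≈ -31.500)
u = 2691/2 (u = -63/2 - 81*(-17) = -63/2 + 1377 = 2691/2 ≈ 1345.5)
(u + 11248) - 29891 = (2691/2 + 11248) - 29891 = 25187/2 - 29891 = -34595/2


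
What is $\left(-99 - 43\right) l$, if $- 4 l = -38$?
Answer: $-1349$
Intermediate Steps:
$l = \frac{19}{2}$ ($l = \left(- \frac{1}{4}\right) \left(-38\right) = \frac{19}{2} \approx 9.5$)
$\left(-99 - 43\right) l = \left(-99 - 43\right) \frac{19}{2} = \left(-142\right) \frac{19}{2} = -1349$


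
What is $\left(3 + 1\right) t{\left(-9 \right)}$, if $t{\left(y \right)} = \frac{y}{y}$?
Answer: $4$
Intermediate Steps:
$t{\left(y \right)} = 1$
$\left(3 + 1\right) t{\left(-9 \right)} = \left(3 + 1\right) 1 = 4 \cdot 1 = 4$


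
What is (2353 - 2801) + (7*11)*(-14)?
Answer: -1526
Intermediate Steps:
(2353 - 2801) + (7*11)*(-14) = -448 + 77*(-14) = -448 - 1078 = -1526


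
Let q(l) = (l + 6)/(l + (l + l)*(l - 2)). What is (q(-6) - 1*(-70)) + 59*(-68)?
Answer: -3942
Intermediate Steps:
q(l) = (6 + l)/(l + 2*l*(-2 + l)) (q(l) = (6 + l)/(l + (2*l)*(-2 + l)) = (6 + l)/(l + 2*l*(-2 + l)))
(q(-6) - 1*(-70)) + 59*(-68) = ((6 - 6)/((-6)*(-3 + 2*(-6))) - 1*(-70)) + 59*(-68) = (-⅙*0/(-3 - 12) + 70) - 4012 = (-⅙*0/(-15) + 70) - 4012 = (-⅙*(-1/15)*0 + 70) - 4012 = (0 + 70) - 4012 = 70 - 4012 = -3942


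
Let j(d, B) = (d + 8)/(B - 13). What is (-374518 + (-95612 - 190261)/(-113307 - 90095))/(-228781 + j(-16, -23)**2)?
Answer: 6170371373403/3769294736314 ≈ 1.6370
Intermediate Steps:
j(d, B) = (8 + d)/(-13 + B)
(-374518 + (-95612 - 190261)/(-113307 - 90095))/(-228781 + j(-16, -23)**2) = (-374518 + (-95612 - 190261)/(-113307 - 90095))/(-228781 + ((8 - 16)/(-13 - 23))**2) = (-374518 - 285873/(-203402))/(-228781 + (-8/(-36))**2) = (-374518 - 285873*(-1/203402))/(-228781 + (-1/36*(-8))**2) = (-374518 + 285873/203402)/(-228781 + (2/9)**2) = -76177424363/(203402*(-228781 + 4/81)) = -76177424363/(203402*(-18531257/81)) = -76177424363/203402*(-81/18531257) = 6170371373403/3769294736314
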